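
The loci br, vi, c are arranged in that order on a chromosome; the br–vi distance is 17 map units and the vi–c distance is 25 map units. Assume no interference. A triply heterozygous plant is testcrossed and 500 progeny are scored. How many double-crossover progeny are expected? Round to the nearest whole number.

Map distances give recombination frequencies of 0.170 and 0.250 for the two intervals.
With no interference, expected double-crossover frequency = 0.170 × 0.250 = 0.04250.
Expected number = 0.04250 × 500 = 21.25 ≈ 21.

21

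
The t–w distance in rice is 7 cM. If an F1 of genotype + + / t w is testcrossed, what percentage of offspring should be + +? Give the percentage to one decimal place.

46.5%

A map distance of 7 cM corresponds to a recombination frequency of 0.070.
The F1 is + + / t w, so + + is a parental gamete class with expected frequency (1 − r)/2 = 0.930/2 = 0.4650.
That is 0.4650 = 46.5% of the progeny.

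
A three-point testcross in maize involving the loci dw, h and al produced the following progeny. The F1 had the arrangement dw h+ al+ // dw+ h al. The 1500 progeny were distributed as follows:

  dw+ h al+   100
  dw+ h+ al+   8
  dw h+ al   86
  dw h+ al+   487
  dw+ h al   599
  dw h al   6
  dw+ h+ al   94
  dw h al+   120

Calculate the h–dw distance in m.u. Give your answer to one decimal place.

The two rarest classes, dw+ h+ al+ and dw h al, are the double crossovers. Comparing them with the parentals, only the dw allele has switched, so dw is the middle locus and the order is h – dw – al.
Crossovers in the h–dw interval produce the single-crossover classes dw h al+ and dw+ h+ al (120 + 94 = 214) plus the double crossovers (14).
RF(h–dw) = (214 + 14) / 1500 = 228/1500 = 0.1520 → 15.2 m.u.

15.2 m.u.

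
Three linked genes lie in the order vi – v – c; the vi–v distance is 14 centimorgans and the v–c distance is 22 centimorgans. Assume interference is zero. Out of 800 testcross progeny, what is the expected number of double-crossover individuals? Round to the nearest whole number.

25

Map distances give recombination frequencies of 0.140 and 0.220 for the two intervals.
With no interference, expected double-crossover frequency = 0.140 × 0.220 = 0.03080.
Expected number = 0.03080 × 800 = 24.64 ≈ 25.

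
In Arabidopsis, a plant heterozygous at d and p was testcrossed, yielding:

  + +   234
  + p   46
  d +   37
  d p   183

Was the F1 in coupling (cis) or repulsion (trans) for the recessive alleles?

cis

The two most frequent classes are + + (234) and d p (183); these are the parental (non-recombinant) types.
So the F1 carried + + on one chromosome and d p on the other — the recessive alleles are on the same chromosome (cis / coupling).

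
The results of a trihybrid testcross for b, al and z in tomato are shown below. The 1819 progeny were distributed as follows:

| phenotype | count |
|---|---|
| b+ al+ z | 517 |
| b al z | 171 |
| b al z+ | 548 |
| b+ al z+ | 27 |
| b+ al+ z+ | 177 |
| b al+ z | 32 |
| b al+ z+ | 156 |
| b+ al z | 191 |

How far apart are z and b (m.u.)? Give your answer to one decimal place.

22.4 m.u.

The two most frequent reciprocal classes, b al z+ and b+ al+ z, are the parental types, so the F1 was b al z+ / b+ al+ z.
The two rarest classes, b+ al z+ and b al+ z, are the double crossovers. Comparing them with the parentals, only the b allele has switched, so b is the middle locus and the order is z – b – al.
Crossovers in the z–b interval produce the single-crossover classes b al z and b+ al+ z+ (171 + 177 = 348) plus the double crossovers (59).
RF(z–b) = (348 + 59) / 1819 = 407/1819 = 0.2237 → 22.4 m.u.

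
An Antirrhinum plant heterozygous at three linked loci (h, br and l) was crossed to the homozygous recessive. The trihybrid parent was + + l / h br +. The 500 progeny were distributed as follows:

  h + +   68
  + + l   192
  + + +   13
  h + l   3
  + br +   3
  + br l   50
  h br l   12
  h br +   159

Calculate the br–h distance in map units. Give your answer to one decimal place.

The two rarest classes, h + l and + br +, are the double crossovers. Comparing them with the parentals, only the h allele has switched, so h is the middle locus and the order is l – h – br.
Crossovers in the h–br interval produce the single-crossover classes + br l and h + + (50 + 68 = 118) plus the double crossovers (6).
RF(h–br) = (118 + 6) / 500 = 124/500 = 0.2480 → 24.8 map units.

24.8 map units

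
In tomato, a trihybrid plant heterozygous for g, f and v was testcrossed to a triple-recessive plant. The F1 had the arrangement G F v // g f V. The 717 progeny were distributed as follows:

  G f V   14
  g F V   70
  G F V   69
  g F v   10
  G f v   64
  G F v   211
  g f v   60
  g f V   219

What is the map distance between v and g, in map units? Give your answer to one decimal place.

21.3 map units

The two rarest classes, g F v and G f V, are the double crossovers. Comparing them with the parentals, only the g allele has switched, so g is the middle locus and the order is v – g – f.
Crossovers in the v–g interval produce the single-crossover classes G F V and g f v (69 + 60 = 129) plus the double crossovers (24).
RF(v–g) = (129 + 24) / 717 = 153/717 = 0.2134 → 21.3 map units.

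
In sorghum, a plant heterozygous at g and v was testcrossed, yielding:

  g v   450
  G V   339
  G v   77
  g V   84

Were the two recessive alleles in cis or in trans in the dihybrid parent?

cis

The two most frequent classes are G V (339) and g v (450); these are the parental (non-recombinant) types.
So the F1 carried G V on one chromosome and g v on the other — the recessive alleles are on the same chromosome (cis / coupling).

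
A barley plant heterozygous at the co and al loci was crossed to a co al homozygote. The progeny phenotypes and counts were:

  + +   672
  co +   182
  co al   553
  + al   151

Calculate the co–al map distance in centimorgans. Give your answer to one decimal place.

21.4 centimorgans

The two most frequent classes, + + (672) and co al (553), are the parental types, so the F1 was + + / co al.
The recombinant classes are + al and co +: 151 + 182 = 333.
Recombination frequency = 333/1558 = 0.2137 ≈ 21.4%, i.e. 21.4 centimorgans.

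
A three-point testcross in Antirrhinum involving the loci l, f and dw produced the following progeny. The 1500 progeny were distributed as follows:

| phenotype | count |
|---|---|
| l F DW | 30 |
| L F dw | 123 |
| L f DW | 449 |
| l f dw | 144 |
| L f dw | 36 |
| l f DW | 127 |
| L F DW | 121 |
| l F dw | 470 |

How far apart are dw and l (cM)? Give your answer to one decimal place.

21.1 cM

The two most frequent reciprocal classes, L f DW and l F dw, are the parental types, so the F1 was L f DW / l F dw.
The two rarest classes, L f dw and l F DW, are the double crossovers. Comparing them with the parentals, only the dw allele has switched, so dw is the middle locus and the order is l – dw – f.
Crossovers in the l–dw interval produce the single-crossover classes l f DW and L F dw (127 + 123 = 250) plus the double crossovers (66).
RF(l–dw) = (250 + 66) / 1500 = 316/1500 = 0.2107 → 21.1 cM.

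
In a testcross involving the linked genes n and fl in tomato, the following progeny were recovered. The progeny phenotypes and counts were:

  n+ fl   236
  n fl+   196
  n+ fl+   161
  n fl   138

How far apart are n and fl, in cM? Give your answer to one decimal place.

The two most frequent classes, n+ fl (236) and n fl+ (196), are the parental types, so the F1 was n+ fl / n fl+.
The recombinant classes are n+ fl+ and n fl: 161 + 138 = 299.
Recombination frequency = 299/731 = 0.4090 ≈ 40.9%, i.e. 40.9 cM.

40.9 cM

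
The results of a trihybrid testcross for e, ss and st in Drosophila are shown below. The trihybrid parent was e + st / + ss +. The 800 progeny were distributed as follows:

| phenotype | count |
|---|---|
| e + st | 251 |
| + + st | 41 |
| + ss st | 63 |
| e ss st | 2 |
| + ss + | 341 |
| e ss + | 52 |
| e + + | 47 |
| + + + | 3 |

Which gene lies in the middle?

ss

The two rarest classes, e ss st and + + +, are the double crossovers. Comparing them with the parentals, only the ss allele has switched, so ss is the middle locus and the order is st – ss – e.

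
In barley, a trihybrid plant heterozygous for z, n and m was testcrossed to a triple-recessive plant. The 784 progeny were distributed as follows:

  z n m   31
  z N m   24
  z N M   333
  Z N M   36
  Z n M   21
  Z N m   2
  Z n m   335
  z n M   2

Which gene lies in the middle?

The two most frequent reciprocal classes, Z n m and z N M, are the parental types, so the F1 was Z n m / z N M.
The two rarest classes, Z N m and z n M, are the double crossovers. Comparing them with the parentals, only the n allele has switched, so n is the middle locus and the order is z – n – m.

n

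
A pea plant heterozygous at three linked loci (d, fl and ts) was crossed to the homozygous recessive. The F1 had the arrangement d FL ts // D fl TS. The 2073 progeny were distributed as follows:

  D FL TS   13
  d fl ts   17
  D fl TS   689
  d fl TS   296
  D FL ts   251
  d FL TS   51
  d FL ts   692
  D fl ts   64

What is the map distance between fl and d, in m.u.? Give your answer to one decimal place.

The two rarest classes, d fl ts and D FL TS, are the double crossovers. Comparing them with the parentals, only the fl allele has switched, so fl is the middle locus and the order is d – fl – ts.
Crossovers in the d–fl interval produce the single-crossover classes D FL ts and d fl TS (251 + 296 = 547) plus the double crossovers (30).
RF(d–fl) = (547 + 30) / 2073 = 577/2073 = 0.2783 → 27.8 m.u.

27.8 m.u.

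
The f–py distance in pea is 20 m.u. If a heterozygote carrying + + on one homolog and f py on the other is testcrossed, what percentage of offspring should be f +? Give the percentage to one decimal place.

A map distance of 20 m.u. corresponds to a recombination frequency of 0.200.
The F1 is + + / f py, so f + is a recombinant gamete class with expected frequency r/2 = 0.200/2 = 0.1000.
That is 0.1000 = 10.0% of the progeny.

10.0%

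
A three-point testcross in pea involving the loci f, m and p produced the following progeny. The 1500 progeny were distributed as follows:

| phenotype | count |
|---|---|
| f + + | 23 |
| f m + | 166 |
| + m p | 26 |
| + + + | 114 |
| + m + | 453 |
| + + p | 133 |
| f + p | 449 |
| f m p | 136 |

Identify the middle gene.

p

The two most frequent reciprocal classes, f + p and + m +, are the parental types, so the F1 was f + p / + m +.
The two rarest classes, f + + and + m p, are the double crossovers. Comparing them with the parentals, only the p allele has switched, so p is the middle locus and the order is m – p – f.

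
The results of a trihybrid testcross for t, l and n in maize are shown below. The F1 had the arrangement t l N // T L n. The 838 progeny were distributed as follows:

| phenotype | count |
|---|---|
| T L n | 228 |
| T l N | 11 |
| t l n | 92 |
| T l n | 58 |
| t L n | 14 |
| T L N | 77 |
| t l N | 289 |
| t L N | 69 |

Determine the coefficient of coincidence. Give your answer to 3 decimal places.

The two rarest classes, T l N and t L n, are the double crossovers. Comparing them with the parentals, only the t allele has switched, so t is the middle locus and the order is l – t – n.
l–t: (127 + 25)/838 = 0.1814; t–n: (169 + 25)/838 = 0.2315.
Expected DCO frequency = 0.1814 × 0.2315 ≈ 0.04199; observed = 25/838 ≈ 0.02983.
Coefficient of coincidence = 0.02983/0.04199 ≈ 0.710.

0.710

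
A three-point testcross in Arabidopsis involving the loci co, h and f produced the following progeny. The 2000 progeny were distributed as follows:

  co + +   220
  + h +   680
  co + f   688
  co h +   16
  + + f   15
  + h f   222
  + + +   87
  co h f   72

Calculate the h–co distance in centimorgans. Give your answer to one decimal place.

The two most frequent reciprocal classes, + h + and co + f, are the parental types, so the F1 was + h + / co + f.
The two rarest classes, co h + and + + f, are the double crossovers. Comparing them with the parentals, only the co allele has switched, so co is the middle locus and the order is f – co – h.
Crossovers in the co–h interval produce the single-crossover classes + + + and co h f (87 + 72 = 159) plus the double crossovers (31).
RF(co–h) = (159 + 31) / 2000 = 190/2000 = 0.0950 → 9.5 centimorgans.

9.5 centimorgans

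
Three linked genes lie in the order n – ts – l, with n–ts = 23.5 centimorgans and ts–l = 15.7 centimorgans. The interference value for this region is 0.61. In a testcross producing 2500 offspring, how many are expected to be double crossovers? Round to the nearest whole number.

Map distances give recombination frequencies of 0.235 and 0.157 for the two intervals.
With interference 0.61 (so coincidence = 0.39), expected double-crossover frequency = 0.235 × 0.157 × 0.39 = 0.01439.
Expected number = 0.01439 × 2500 = 35.97 ≈ 36.

36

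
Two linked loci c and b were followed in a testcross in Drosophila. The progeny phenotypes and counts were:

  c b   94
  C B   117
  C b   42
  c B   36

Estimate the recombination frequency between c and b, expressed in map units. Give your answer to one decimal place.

27.0 map units

The two most frequent classes, C B (117) and c b (94), are the parental types, so the F1 was C B / c b.
The recombinant classes are C b and c B: 42 + 36 = 78.
Recombination frequency = 78/289 = 0.2699 ≈ 27.0%, i.e. 27.0 map units.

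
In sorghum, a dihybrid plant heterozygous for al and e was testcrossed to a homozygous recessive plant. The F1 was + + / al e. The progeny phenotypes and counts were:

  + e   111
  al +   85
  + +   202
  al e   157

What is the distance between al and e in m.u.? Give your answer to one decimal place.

The recombinant classes are + e and al +: 111 + 85 = 196.
Recombination frequency = 196/555 = 0.3532 ≈ 35.3%, i.e. 35.3 m.u.

35.3 m.u.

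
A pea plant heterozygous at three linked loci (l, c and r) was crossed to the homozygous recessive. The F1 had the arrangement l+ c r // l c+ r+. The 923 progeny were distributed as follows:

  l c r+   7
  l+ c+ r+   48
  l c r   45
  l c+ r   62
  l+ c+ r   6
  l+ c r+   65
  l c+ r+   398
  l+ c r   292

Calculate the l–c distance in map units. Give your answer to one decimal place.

11.5 map units

The two rarest classes, l+ c+ r and l c r+, are the double crossovers. Comparing them with the parentals, only the c allele has switched, so c is the middle locus and the order is r – c – l.
Crossovers in the c–l interval produce the single-crossover classes l c r and l+ c+ r+ (45 + 48 = 93) plus the double crossovers (13).
RF(c–l) = (93 + 13) / 923 = 106/923 = 0.1148 → 11.5 map units.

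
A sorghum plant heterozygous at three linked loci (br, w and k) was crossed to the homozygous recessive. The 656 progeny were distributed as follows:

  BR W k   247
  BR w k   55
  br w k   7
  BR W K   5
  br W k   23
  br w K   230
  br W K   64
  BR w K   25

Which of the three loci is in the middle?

The two most frequent reciprocal classes, BR W k and br w K, are the parental types, so the F1 was BR W k / br w K.
The two rarest classes, BR W K and br w k, are the double crossovers. Comparing them with the parentals, only the k allele has switched, so k is the middle locus and the order is w – k – br.

k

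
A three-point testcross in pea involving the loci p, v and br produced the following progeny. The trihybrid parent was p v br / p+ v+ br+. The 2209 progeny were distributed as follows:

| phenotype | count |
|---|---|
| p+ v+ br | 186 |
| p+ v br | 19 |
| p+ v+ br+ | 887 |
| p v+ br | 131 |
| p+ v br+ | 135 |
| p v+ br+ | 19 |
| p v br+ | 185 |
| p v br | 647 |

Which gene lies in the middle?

p

The two rarest classes, p+ v br and p v+ br+, are the double crossovers. Comparing them with the parentals, only the p allele has switched, so p is the middle locus and the order is v – p – br.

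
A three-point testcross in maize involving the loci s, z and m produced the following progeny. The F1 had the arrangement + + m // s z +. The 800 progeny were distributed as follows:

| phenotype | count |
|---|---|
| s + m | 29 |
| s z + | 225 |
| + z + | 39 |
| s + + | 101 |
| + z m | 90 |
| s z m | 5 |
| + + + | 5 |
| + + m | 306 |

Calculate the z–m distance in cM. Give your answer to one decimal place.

25.1 cM

The two rarest classes, + + + and s z m, are the double crossovers. Comparing them with the parentals, only the m allele has switched, so m is the middle locus and the order is s – m – z.
Crossovers in the m–z interval produce the single-crossover classes + z m and s + + (90 + 101 = 191) plus the double crossovers (10).
RF(m–z) = (191 + 10) / 800 = 201/800 = 0.2512 → 25.1 cM.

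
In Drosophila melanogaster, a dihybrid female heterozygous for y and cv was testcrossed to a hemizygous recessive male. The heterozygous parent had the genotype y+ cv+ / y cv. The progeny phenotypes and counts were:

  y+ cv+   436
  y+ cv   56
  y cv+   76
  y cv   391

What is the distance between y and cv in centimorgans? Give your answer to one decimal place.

The recombinant classes are y+ cv and y cv+: 56 + 76 = 132.
Recombination frequency = 132/959 = 0.1376 ≈ 13.8%, i.e. 13.8 centimorgans.

13.8 centimorgans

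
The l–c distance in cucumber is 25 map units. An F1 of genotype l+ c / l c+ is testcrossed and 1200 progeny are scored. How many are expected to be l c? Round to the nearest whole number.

150

A map distance of 25 map units corresponds to a recombination frequency of 0.250.
The F1 is l+ c / l c+, so l c is a recombinant gamete class with expected frequency r/2 = 0.250/2 = 0.1250.
Expected number = 0.1250 × 1200 = 150.00 ≈ 150.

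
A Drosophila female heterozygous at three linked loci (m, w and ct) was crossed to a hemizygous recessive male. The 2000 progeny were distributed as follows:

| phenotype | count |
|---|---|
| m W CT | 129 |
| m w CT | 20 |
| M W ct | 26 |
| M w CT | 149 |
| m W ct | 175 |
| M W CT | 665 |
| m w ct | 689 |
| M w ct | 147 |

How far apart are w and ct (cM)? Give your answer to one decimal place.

The two most frequent reciprocal classes, M W CT and m w ct, are the parental types, so the F1 was M W CT / m w ct.
The two rarest classes, M W ct and m w CT, are the double crossovers. Comparing them with the parentals, only the ct allele has switched, so ct is the middle locus and the order is w – ct – m.
Crossovers in the w–ct interval produce the single-crossover classes M w CT and m W ct (149 + 175 = 324) plus the double crossovers (46).
RF(w–ct) = (324 + 46) / 2000 = 370/2000 = 0.1850 → 18.5 cM.

18.5 cM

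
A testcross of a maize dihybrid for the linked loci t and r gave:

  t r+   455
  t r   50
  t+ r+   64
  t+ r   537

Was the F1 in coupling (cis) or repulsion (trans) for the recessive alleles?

The two most frequent classes are t+ r (537) and t r+ (455); these are the parental (non-recombinant) types.
So the F1 carried t+ r on one chromosome and t r+ on the other — the recessive alleles are on opposite chromosomes (trans / repulsion).

trans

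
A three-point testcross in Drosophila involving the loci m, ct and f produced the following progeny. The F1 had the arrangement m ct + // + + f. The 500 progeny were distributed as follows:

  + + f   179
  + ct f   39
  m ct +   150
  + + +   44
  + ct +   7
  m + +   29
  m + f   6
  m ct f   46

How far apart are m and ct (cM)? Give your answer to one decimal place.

16.2 cM

The two rarest classes, + ct + and m + f, are the double crossovers. Comparing them with the parentals, only the m allele has switched, so m is the middle locus and the order is f – m – ct.
Crossovers in the m–ct interval produce the single-crossover classes m + + and + ct f (29 + 39 = 68) plus the double crossovers (13).
RF(m–ct) = (68 + 13) / 500 = 81/500 = 0.1620 → 16.2 cM.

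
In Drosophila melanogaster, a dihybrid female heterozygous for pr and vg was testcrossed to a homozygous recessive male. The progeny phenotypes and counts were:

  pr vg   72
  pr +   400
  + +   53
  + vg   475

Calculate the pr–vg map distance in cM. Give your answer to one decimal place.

The two most frequent classes, + vg (475) and pr + (400), are the parental types, so the F1 was + vg / pr +.
The recombinant classes are + + and pr vg: 53 + 72 = 125.
Recombination frequency = 125/1000 = 0.1250 ≈ 12.5%, i.e. 12.5 cM.

12.5 cM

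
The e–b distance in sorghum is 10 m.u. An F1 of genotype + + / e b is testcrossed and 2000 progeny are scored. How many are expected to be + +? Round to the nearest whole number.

A map distance of 10 m.u. corresponds to a recombination frequency of 0.100.
The F1 is + + / e b, so + + is a parental gamete class with expected frequency (1 − r)/2 = 0.900/2 = 0.4500.
Expected number = 0.4500 × 2000 = 900.00 ≈ 900.

900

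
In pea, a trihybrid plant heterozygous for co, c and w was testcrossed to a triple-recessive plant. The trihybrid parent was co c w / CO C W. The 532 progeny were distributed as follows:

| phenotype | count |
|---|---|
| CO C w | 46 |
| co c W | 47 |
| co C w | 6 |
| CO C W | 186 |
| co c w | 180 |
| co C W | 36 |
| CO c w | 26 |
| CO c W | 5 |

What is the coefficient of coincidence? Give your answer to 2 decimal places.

The two rarest classes, co C w and CO c W, are the double crossovers. Comparing them with the parentals, only the c allele has switched, so c is the middle locus and the order is w – c – co.
w–c: (93 + 11)/532 = 0.1955; c–co: (62 + 11)/532 = 0.1372.
Expected DCO frequency = 0.1955 × 0.1372 ≈ 0.02682; observed = 11/532 ≈ 0.02068.
Coefficient of coincidence = 0.02068/0.02682 ≈ 0.77.

0.77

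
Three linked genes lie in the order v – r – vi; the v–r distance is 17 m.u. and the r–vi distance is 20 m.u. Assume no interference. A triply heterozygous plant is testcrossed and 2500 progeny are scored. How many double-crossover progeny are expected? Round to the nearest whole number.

Map distances give recombination frequencies of 0.170 and 0.200 for the two intervals.
With no interference, expected double-crossover frequency = 0.170 × 0.200 = 0.03400.
Expected number = 0.03400 × 2500 = 85.00 ≈ 85.

85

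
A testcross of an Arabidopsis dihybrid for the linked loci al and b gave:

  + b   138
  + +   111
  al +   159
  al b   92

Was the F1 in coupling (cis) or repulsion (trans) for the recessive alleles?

trans

The two most frequent classes are + b (138) and al + (159); these are the parental (non-recombinant) types.
So the F1 carried + b on one chromosome and al + on the other — the recessive alleles are on opposite chromosomes (trans / repulsion).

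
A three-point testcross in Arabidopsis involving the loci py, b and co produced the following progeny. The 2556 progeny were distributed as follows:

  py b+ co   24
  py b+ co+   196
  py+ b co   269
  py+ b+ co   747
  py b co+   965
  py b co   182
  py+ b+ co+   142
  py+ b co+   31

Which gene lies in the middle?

py

The two most frequent reciprocal classes, py b co+ and py+ b+ co, are the parental types, so the F1 was py b co+ / py+ b+ co.
The two rarest classes, py+ b co+ and py b+ co, are the double crossovers. Comparing them with the parentals, only the py allele has switched, so py is the middle locus and the order is b – py – co.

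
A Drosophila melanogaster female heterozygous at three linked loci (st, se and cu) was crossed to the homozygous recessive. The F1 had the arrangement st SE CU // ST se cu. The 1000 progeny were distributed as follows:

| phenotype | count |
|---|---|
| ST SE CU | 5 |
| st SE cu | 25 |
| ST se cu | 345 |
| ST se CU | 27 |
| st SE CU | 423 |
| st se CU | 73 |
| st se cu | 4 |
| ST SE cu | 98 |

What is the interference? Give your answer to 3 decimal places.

0.180

The two rarest classes, ST SE CU and st se cu, are the double crossovers. Comparing them with the parentals, only the st allele has switched, so st is the middle locus and the order is cu – st – se.
cu–st: (52 + 9)/1000 = 0.0610; st–se: (171 + 9)/1000 = 0.1800.
Expected DCO frequency = 0.0610 × 0.1800 ≈ 0.01098; observed = 9/1000 ≈ 0.00900.
Coefficient of coincidence = 0.00900/0.01098 ≈ 0.820; interference = 1 − 0.820 = 0.180.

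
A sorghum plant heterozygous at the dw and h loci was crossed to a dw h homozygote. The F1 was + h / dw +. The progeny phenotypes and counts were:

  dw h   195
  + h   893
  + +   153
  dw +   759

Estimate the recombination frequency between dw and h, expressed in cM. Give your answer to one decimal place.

17.4 cM

The recombinant classes are + + and dw h: 153 + 195 = 348.
Recombination frequency = 348/2000 = 0.1740 ≈ 17.4%, i.e. 17.4 cM.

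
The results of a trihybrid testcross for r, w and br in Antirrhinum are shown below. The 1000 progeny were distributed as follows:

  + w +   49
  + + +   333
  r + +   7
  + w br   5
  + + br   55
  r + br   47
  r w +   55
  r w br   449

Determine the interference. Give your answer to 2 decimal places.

0.09

The two most frequent reciprocal classes, r w br and + + +, are the parental types, so the F1 was r w br / + + +.
The two rarest classes, + w br and r + +, are the double crossovers. Comparing them with the parentals, only the r allele has switched, so r is the middle locus and the order is br – r – w.
br–r: (110 + 12)/1000 = 0.1220; r–w: (96 + 12)/1000 = 0.1080.
Expected DCO frequency = 0.1220 × 0.1080 ≈ 0.01318; observed = 12/1000 ≈ 0.01200.
Coefficient of coincidence = 0.01200/0.01318 ≈ 0.91; interference = 1 − 0.91 = 0.09.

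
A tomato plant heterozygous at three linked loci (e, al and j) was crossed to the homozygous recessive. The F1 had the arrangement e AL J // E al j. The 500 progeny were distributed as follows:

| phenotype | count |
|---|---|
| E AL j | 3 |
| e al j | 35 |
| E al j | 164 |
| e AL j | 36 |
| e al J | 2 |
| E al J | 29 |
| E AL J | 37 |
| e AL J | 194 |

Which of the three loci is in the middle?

al

The two rarest classes, e al J and E AL j, are the double crossovers. Comparing them with the parentals, only the al allele has switched, so al is the middle locus and the order is j – al – e.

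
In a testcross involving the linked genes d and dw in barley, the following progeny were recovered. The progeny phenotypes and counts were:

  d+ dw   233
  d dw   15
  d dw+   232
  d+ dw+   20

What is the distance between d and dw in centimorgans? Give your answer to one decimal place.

The two most frequent classes, d+ dw (233) and d dw+ (232), are the parental types, so the F1 was d+ dw / d dw+.
The recombinant classes are d+ dw+ and d dw: 20 + 15 = 35.
Recombination frequency = 35/500 = 0.0700 ≈ 7.0%, i.e. 7.0 centimorgans.

7.0 centimorgans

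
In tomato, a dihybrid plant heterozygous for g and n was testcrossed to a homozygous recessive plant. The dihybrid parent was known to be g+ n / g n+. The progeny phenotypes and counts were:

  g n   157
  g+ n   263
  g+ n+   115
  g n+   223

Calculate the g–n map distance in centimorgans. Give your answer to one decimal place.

35.9 centimorgans

The recombinant classes are g+ n+ and g n: 115 + 157 = 272.
Recombination frequency = 272/758 = 0.3588 ≈ 35.9%, i.e. 35.9 centimorgans.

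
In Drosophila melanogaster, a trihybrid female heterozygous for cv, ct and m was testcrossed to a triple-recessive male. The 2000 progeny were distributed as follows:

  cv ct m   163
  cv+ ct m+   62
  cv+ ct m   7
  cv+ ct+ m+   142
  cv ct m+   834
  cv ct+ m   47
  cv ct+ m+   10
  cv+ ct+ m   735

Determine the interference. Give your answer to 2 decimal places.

The two most frequent reciprocal classes, cv ct m+ and cv+ ct+ m, are the parental types, so the F1 was cv ct m+ / cv+ ct+ m.
The two rarest classes, cv ct+ m+ and cv+ ct m, are the double crossovers. Comparing them with the parentals, only the ct allele has switched, so ct is the middle locus and the order is m – ct – cv.
m–ct: (305 + 17)/2000 = 0.1610; ct–cv: (109 + 17)/2000 = 0.0630.
Expected DCO frequency = 0.1610 × 0.0630 ≈ 0.01014; observed = 17/2000 ≈ 0.00850.
Coefficient of coincidence = 0.00850/0.01014 ≈ 0.84; interference = 1 − 0.84 = 0.16.

0.16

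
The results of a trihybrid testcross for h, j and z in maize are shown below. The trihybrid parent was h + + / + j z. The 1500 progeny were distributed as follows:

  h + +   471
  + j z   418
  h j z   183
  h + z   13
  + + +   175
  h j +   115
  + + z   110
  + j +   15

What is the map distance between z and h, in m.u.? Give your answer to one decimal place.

The two rarest classes, h + z and + j +, are the double crossovers. Comparing them with the parentals, only the z allele has switched, so z is the middle locus and the order is j – z – h.
Crossovers in the z–h interval produce the single-crossover classes + + + and h j z (175 + 183 = 358) plus the double crossovers (28).
RF(z–h) = (358 + 28) / 1500 = 386/1500 = 0.2573 → 25.7 m.u.

25.7 m.u.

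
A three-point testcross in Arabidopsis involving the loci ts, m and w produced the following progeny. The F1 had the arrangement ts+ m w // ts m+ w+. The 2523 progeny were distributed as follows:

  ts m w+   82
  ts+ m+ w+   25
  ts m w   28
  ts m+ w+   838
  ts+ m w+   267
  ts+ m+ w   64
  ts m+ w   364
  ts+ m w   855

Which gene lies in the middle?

The two rarest classes, ts m w and ts+ m+ w+, are the double crossovers. Comparing them with the parentals, only the ts allele has switched, so ts is the middle locus and the order is m – ts – w.

ts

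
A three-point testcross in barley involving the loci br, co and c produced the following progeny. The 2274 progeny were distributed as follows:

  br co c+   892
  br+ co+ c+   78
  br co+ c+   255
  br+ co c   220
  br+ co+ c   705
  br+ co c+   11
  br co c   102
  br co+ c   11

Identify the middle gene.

The two most frequent reciprocal classes, br co c+ and br+ co+ c, are the parental types, so the F1 was br co c+ / br+ co+ c.
The two rarest classes, br+ co c+ and br co+ c, are the double crossovers. Comparing them with the parentals, only the br allele has switched, so br is the middle locus and the order is c – br – co.

br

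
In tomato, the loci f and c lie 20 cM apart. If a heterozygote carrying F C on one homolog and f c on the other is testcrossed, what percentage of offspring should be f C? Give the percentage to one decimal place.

10.0%

A map distance of 20 cM corresponds to a recombination frequency of 0.200.
The F1 is F C / f c, so f C is a recombinant gamete class with expected frequency r/2 = 0.200/2 = 0.1000.
That is 0.1000 = 10.0% of the progeny.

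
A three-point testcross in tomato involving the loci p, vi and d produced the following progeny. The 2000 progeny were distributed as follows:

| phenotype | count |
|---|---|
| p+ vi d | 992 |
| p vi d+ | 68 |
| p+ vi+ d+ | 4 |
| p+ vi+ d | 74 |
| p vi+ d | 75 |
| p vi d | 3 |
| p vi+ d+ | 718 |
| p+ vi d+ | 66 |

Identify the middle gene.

p

The two most frequent reciprocal classes, p vi+ d+ and p+ vi d, are the parental types, so the F1 was p vi+ d+ / p+ vi d.
The two rarest classes, p+ vi+ d+ and p vi d, are the double crossovers. Comparing them with the parentals, only the p allele has switched, so p is the middle locus and the order is vi – p – d.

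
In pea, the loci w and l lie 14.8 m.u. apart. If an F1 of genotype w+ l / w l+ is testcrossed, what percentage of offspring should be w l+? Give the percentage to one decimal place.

A map distance of 14.8 m.u. corresponds to a recombination frequency of 0.148.
The F1 is w+ l / w l+, so w l+ is a parental gamete class with expected frequency (1 − r)/2 = 0.852/2 = 0.4260.
That is 0.4260 = 42.6% of the progeny.

42.6%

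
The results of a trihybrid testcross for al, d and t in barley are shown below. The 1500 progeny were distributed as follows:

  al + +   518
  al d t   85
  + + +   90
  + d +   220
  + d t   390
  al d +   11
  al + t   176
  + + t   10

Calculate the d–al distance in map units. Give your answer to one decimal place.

The two most frequent reciprocal classes, + d t and al + +, are the parental types, so the F1 was + d t / al + +.
The two rarest classes, + + t and al d +, are the double crossovers. Comparing them with the parentals, only the d allele has switched, so d is the middle locus and the order is t – d – al.
Crossovers in the d–al interval produce the single-crossover classes al d t and + + + (85 + 90 = 175) plus the double crossovers (21).
RF(d–al) = (175 + 21) / 1500 = 196/1500 = 0.1307 → 13.1 map units.

13.1 map units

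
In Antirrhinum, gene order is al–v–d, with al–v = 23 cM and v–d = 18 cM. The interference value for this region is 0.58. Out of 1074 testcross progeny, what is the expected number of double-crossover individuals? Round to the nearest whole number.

19

Map distances give recombination frequencies of 0.230 and 0.180 for the two intervals.
With interference 0.58 (so coincidence = 0.42), expected double-crossover frequency = 0.230 × 0.180 × 0.42 = 0.01739.
Expected number = 0.01739 × 1074 = 18.67 ≈ 19.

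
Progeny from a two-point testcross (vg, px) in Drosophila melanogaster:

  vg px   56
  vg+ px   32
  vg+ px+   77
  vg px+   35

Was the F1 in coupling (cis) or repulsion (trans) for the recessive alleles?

cis

The two most frequent classes are vg+ px+ (77) and vg px (56); these are the parental (non-recombinant) types.
So the F1 carried vg+ px+ on one chromosome and vg px on the other — the recessive alleles are on the same chromosome (cis / coupling).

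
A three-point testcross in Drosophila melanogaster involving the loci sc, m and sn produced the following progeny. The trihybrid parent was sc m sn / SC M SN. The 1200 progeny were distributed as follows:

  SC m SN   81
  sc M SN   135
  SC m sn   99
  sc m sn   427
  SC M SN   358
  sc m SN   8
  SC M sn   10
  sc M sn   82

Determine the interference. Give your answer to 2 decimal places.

0.53

The two rarest classes, sc m SN and SC M sn, are the double crossovers. Comparing them with the parentals, only the sn allele has switched, so sn is the middle locus and the order is sc – sn – m.
sc–sn: (234 + 18)/1200 = 0.2100; sn–m: (163 + 18)/1200 = 0.1508.
Expected DCO frequency = 0.2100 × 0.1508 ≈ 0.03167; observed = 18/1200 ≈ 0.01500.
Coefficient of coincidence = 0.01500/0.03167 ≈ 0.47; interference = 1 − 0.47 = 0.53.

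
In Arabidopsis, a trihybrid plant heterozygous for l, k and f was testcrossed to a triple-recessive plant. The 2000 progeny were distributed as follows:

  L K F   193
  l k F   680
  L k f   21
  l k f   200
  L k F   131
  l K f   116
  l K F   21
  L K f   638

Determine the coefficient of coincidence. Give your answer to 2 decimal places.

0.67

The two most frequent reciprocal classes, L K f and l k F, are the parental types, so the F1 was L K f / l k F.
The two rarest classes, L k f and l K F, are the double crossovers. Comparing them with the parentals, only the k allele has switched, so k is the middle locus and the order is l – k – f.
l–k: (247 + 42)/2000 = 0.1445; k–f: (393 + 42)/2000 = 0.2175.
Expected DCO frequency = 0.1445 × 0.2175 ≈ 0.03143; observed = 42/2000 ≈ 0.02100.
Coefficient of coincidence = 0.02100/0.03143 ≈ 0.67.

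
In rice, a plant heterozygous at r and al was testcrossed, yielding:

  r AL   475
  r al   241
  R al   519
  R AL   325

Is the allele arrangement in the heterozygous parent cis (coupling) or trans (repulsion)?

trans

The two most frequent classes are R al (519) and r AL (475); these are the parental (non-recombinant) types.
So the F1 carried R al on one chromosome and r AL on the other — the recessive alleles are on opposite chromosomes (trans / repulsion).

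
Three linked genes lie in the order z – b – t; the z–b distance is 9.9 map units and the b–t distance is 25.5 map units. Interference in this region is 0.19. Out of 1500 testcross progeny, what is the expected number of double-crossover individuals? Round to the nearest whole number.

31

Map distances give recombination frequencies of 0.099 and 0.255 for the two intervals.
With interference 0.19 (so coincidence = 0.81), expected double-crossover frequency = 0.099 × 0.255 × 0.81 = 0.02045.
Expected number = 0.02045 × 1500 = 30.67 ≈ 31.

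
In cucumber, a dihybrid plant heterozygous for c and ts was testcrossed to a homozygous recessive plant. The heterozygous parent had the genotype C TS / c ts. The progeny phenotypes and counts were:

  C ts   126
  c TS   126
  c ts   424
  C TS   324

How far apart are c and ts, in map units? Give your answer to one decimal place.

The recombinant classes are C ts and c TS: 126 + 126 = 252.
Recombination frequency = 252/1000 = 0.2520 ≈ 25.2%, i.e. 25.2 map units.

25.2 map units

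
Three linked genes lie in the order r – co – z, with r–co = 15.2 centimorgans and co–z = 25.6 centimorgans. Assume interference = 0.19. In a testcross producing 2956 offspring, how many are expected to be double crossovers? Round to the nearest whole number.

Map distances give recombination frequencies of 0.152 and 0.256 for the two intervals.
With interference 0.19 (so coincidence = 0.81), expected double-crossover frequency = 0.152 × 0.256 × 0.81 = 0.03152.
Expected number = 0.03152 × 2956 = 93.17 ≈ 93.

93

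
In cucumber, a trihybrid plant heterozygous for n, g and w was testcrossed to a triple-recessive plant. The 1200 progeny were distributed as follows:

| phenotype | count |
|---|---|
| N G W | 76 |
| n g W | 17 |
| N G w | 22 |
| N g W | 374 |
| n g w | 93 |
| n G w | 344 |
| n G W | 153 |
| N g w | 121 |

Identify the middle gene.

The two most frequent reciprocal classes, N g W and n G w, are the parental types, so the F1 was N g W / n G w.
The two rarest classes, n g W and N G w, are the double crossovers. Comparing them with the parentals, only the n allele has switched, so n is the middle locus and the order is w – n – g.

n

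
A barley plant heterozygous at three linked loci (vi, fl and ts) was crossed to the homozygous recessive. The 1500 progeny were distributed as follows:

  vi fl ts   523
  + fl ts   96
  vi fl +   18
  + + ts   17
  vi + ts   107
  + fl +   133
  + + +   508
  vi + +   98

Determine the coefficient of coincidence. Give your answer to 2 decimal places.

0.83

The two most frequent reciprocal classes, vi fl ts and + + +, are the parental types, so the F1 was vi fl ts / + + +.
The two rarest classes, vi fl + and + + ts, are the double crossovers. Comparing them with the parentals, only the ts allele has switched, so ts is the middle locus and the order is vi – ts – fl.
vi–ts: (194 + 35)/1500 = 0.1527; ts–fl: (240 + 35)/1500 = 0.1833.
Expected DCO frequency = 0.1527 × 0.1833 ≈ 0.02799; observed = 35/1500 ≈ 0.02333.
Coefficient of coincidence = 0.02333/0.02799 ≈ 0.83.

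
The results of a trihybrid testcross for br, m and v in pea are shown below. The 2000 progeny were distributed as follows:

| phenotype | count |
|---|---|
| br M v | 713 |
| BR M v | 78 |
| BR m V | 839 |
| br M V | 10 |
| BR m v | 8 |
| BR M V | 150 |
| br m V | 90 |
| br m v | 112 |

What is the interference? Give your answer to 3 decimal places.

0.309

The two most frequent reciprocal classes, BR m V and br M v, are the parental types, so the F1 was BR m V / br M v.
The two rarest classes, BR m v and br M V, are the double crossovers. Comparing them with the parentals, only the v allele has switched, so v is the middle locus and the order is m – v – br.
m–v: (262 + 18)/2000 = 0.1400; v–br: (168 + 18)/2000 = 0.0930.
Expected DCO frequency = 0.1400 × 0.0930 ≈ 0.01302; observed = 18/2000 ≈ 0.00900.
Coefficient of coincidence = 0.00900/0.01302 ≈ 0.691; interference = 1 − 0.691 = 0.309.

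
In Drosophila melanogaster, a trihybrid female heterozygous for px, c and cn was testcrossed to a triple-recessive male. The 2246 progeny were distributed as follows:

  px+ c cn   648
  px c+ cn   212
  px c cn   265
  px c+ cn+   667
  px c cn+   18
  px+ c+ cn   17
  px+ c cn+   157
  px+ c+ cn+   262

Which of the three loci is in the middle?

The two most frequent reciprocal classes, px+ c cn and px c+ cn+, are the parental types, so the F1 was px+ c cn / px c+ cn+.
The two rarest classes, px+ c+ cn and px c cn+, are the double crossovers. Comparing them with the parentals, only the c allele has switched, so c is the middle locus and the order is cn – c – px.

c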